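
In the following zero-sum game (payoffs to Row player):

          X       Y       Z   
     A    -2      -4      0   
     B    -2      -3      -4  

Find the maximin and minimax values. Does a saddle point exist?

Maximin = -4, Minimax = -3, Saddle: False

Work:
Row minimums: [-4, -4] → maximin = -4
Column maximums: [-2, -3, 0] → minimax = -3
No saddle point (maximin ≠ minimax). Mixed strategy needed.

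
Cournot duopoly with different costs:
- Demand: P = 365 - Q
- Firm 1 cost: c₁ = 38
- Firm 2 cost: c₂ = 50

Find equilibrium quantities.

q₁* = 113.0, q₂* = 101.0

Work:
Reaction: q₁ = (365 - 38 - q₂)/2
Reaction: q₂ = (365 - 50 - q₁)/2
Solve simultaneously:
q₁* = (365 - 2×38 + 50)/3 = 113.0
q₂* = (365 - 2×50 + 38)/3 = 101.0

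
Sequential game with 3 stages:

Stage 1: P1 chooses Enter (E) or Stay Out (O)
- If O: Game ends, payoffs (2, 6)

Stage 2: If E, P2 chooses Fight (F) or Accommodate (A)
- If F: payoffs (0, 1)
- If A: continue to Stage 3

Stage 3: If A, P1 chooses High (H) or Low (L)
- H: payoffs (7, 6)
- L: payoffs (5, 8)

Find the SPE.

SPE: (E, A, H); Outcome (7, 6)

Work:
Stage 3: P1 chooses H (7 vs 5)
Stage 2: P2: F->1, A->6 (anticipating H). Choose A
Stage 1: P1: O->2, E->7 (anticipating A, H). Choose E
SPE path: E -> A -> H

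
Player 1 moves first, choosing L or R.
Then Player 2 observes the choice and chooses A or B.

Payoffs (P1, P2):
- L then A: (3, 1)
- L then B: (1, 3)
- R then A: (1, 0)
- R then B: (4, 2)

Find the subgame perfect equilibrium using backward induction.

P1 plays R, P2 plays B after L and B after R; Payoff (4, 2)

Work:
Backward induction:
After L: P2 chooses B → P1 gets 1
After R: P2 chooses B → P1 gets 4
P1 chooses R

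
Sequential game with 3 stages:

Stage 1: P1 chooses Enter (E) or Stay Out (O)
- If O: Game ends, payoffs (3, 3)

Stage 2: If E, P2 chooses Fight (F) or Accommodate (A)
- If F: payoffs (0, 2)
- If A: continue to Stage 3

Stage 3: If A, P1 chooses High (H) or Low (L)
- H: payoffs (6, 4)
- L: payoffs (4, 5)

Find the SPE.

SPE: (E, A, H); Outcome (6, 4)

Work:
Stage 3: P1 chooses H (6 vs 4)
Stage 2: P2: F->2, A->4 (anticipating H). Choose A
Stage 1: P1: O->3, E->6 (anticipating A, H). Choose E
SPE path: E -> A -> H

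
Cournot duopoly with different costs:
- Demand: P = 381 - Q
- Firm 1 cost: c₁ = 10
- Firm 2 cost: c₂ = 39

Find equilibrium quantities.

q₁* = 133.33, q₂* = 104.33

Work:
Reaction: q₁ = (381 - 10 - q₂)/2
Reaction: q₂ = (381 - 39 - q₁)/2
Solve simultaneously:
q₁* = (381 - 2×10 + 39)/3 = 133.33
q₂* = (381 - 2×39 + 10)/3 = 104.33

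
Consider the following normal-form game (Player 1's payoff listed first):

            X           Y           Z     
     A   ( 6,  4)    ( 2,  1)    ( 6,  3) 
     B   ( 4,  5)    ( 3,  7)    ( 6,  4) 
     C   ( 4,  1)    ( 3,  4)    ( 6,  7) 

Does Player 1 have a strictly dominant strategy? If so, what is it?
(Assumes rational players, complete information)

No strictly dominant strategy exists for Player 1

Work:
A strategy strictly dominates another if it gives a strictly higher payoff against every opponent action. Compare each pair of P1's strategies column-by-column:
  A vs B: [6 vs 4, 2 vs 3, 6 vs 6] → A does not strictly dominate B (column Y: 2 ≤ 3)
  A vs C: [6 vs 4, 2 vs 3, 6 vs 6] → A does not strictly dominate C (column Y: 2 ≤ 3)
  B vs A: [4 vs 6, 3 vs 2, 6 vs 6] → B does not strictly dominate A (column X: 4 ≤ 6)
  B vs C: [4 vs 4, 3 vs 3, 6 vs 6] → B does not strictly dominate C (column X: 4 ≤ 4)
  C vs A: [4 vs 6, 3 vs 2, 6 vs 6] → C does not strictly dominate A (column X: 4 ≤ 6)
  C vs B: [4 vs 4, 3 vs 3, 6 vs 6] → C does not strictly dominate B (column X: 4 ≤ 4)
No single strategy strictly dominates all others → no strictly dominant strategy.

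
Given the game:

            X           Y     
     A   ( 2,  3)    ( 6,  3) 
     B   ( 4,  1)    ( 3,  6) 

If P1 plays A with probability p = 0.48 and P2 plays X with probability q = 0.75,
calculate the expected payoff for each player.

E[P1] = 3.39, E[P2] = 2.61

Work:
E[P1] = p·q·π₁(A,X) + p·(1-q)·π₁(A,Y) + (1-p)·q·π₁(B,X) + (1-p)·(1-q)·π₁(B,Y)
= 0.48·0.75·2 + 0.48·0.25·6 + 0.52·0.75·4 + 0.52·0.25·3
= 3.39

E[P2] = 2.61 (similar calculation)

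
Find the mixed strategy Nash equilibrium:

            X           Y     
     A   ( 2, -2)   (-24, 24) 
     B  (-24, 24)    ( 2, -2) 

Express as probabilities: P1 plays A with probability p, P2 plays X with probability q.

p = 0.5, q = 0.5

Work:
Find probabilities that make opponent indifferent:
P2 chooses q to make P1 indifferent between A and B
P1 chooses p to make P2 indifferent between X and Y
Mixed NE: P1 plays (A: 0.5, B: 0.5), P2 plays (X: 0.5, Y: 0.5)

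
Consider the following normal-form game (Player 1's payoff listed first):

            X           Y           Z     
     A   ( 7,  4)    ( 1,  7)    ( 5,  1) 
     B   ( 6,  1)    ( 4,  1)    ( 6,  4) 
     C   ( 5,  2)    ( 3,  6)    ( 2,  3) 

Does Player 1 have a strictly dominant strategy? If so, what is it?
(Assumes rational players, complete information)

No strictly dominant strategy exists for Player 1

Work:
A strategy strictly dominates another if it gives a strictly higher payoff against every opponent action. Compare each pair of P1's strategies column-by-column:
  A vs B: [7 vs 6, 1 vs 4, 5 vs 6] → A does not strictly dominate B (column Y: 1 ≤ 4)
  A vs C: [7 vs 5, 1 vs 3, 5 vs 2] → A does not strictly dominate C (column Y: 1 ≤ 3)
  B vs A: [6 vs 7, 4 vs 1, 6 vs 5] → B does not strictly dominate A (column X: 6 ≤ 7)
  B vs C: [6 vs 5, 4 vs 3, 6 vs 2] → B strictly dominates C
  C vs A: [5 vs 7, 3 vs 1, 2 vs 5] → C does not strictly dominate A (column X: 5 ≤ 7)
  C vs B: [5 vs 6, 3 vs 4, 2 vs 6] → C does not strictly dominate B (column X: 5 ≤ 6)
No single strategy strictly dominates all others → no strictly dominant strategy.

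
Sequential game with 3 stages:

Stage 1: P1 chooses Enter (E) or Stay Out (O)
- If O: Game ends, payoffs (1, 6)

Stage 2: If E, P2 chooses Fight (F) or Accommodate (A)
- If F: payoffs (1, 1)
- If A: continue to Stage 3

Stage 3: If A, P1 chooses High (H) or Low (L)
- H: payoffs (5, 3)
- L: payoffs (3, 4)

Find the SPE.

SPE: (E, A, H); Outcome (5, 3)

Work:
Stage 3: P1 chooses H (5 vs 3)
Stage 2: P2: F->1, A->3 (anticipating H). Choose A
Stage 1: P1: O->1, E->5 (anticipating A, H). Choose E
SPE path: E -> A -> H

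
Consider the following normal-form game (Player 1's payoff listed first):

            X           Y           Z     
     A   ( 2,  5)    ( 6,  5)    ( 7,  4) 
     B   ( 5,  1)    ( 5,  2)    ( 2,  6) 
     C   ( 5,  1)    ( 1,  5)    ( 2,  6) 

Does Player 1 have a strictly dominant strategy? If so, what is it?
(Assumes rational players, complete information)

No strictly dominant strategy exists for Player 1

Work:
A strategy strictly dominates another if it gives a strictly higher payoff against every opponent action. Compare each pair of P1's strategies column-by-column:
  A vs B: [2 vs 5, 6 vs 5, 7 vs 2] → A does not strictly dominate B (column X: 2 ≤ 5)
  A vs C: [2 vs 5, 6 vs 1, 7 vs 2] → A does not strictly dominate C (column X: 2 ≤ 5)
  B vs A: [5 vs 2, 5 vs 6, 2 vs 7] → B does not strictly dominate A (column Y: 5 ≤ 6)
  B vs C: [5 vs 5, 5 vs 1, 2 vs 2] → B does not strictly dominate C (column X: 5 ≤ 5)
  C vs A: [5 vs 2, 1 vs 6, 2 vs 7] → C does not strictly dominate A (column Y: 1 ≤ 6)
  C vs B: [5 vs 5, 1 vs 5, 2 vs 2] → C does not strictly dominate B (column X: 5 ≤ 5)
No single strategy strictly dominates all others → no strictly dominant strategy.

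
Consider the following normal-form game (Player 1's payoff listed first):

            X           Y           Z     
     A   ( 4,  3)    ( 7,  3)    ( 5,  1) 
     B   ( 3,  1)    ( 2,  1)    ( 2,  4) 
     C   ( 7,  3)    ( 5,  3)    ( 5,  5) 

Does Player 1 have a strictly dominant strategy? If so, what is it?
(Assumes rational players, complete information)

No strictly dominant strategy exists for Player 1

Work:
A strategy strictly dominates another if it gives a strictly higher payoff against every opponent action. Compare each pair of P1's strategies column-by-column:
  A vs B: [4 vs 3, 7 vs 2, 5 vs 2] → A strictly dominates B
  A vs C: [4 vs 7, 7 vs 5, 5 vs 5] → A does not strictly dominate C (column X: 4 ≤ 7)
  B vs A: [3 vs 4, 2 vs 7, 2 vs 5] → B does not strictly dominate A (column X: 3 ≤ 4)
  B vs C: [3 vs 7, 2 vs 5, 2 vs 5] → B does not strictly dominate C (column X: 3 ≤ 7)
  C vs A: [7 vs 4, 5 vs 7, 5 vs 5] → C does not strictly dominate A (column Y: 5 ≤ 7)
  C vs B: [7 vs 3, 5 vs 2, 5 vs 2] → C strictly dominates B
No single strategy strictly dominates all others → no strictly dominant strategy.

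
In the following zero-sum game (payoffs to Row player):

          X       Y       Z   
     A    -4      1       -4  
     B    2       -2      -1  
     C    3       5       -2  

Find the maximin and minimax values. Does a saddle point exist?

Maximin = -2, Minimax = -1, Saddle: False

Work:
Row minimums: [-4, -2, -2] → maximin = -2
Column maximums: [3, 5, -1] → minimax = -1
No saddle point (maximin ≠ minimax). Mixed strategy needed.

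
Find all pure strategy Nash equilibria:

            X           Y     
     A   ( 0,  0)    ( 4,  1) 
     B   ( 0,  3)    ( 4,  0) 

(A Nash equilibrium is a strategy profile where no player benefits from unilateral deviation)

Nash equilibrium: (A, Y), (B, X)

Work:
Best responses:
  P1 vs X: payoffs [0, 0] → best response A/B (payoff 0)
  P1 vs Y: payoffs [4, 4] → best response A/B (payoff 4)
  P2 vs A: payoffs [0, 1] → best response Y (payoff 1)
  P2 vs B: payoffs [3, 0] → best response X (payoff 3)
Mutual best responses: (A,Y), (B,X) → Nash equilibria.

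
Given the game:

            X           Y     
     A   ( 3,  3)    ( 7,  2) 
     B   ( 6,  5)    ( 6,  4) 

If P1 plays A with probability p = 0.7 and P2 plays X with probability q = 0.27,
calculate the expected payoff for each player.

E[P1] = 5.944, E[P2] = 2.87

Work:
E[P1] = p·q·π₁(A,X) + p·(1-q)·π₁(A,Y) + (1-p)·q·π₁(B,X) + (1-p)·(1-q)·π₁(B,Y)
= 0.7·0.27·3 + 0.7·0.73·7 + 0.3·0.27·6 + 0.3·0.73·6
= 5.944

E[P2] = 2.87 (similar calculation)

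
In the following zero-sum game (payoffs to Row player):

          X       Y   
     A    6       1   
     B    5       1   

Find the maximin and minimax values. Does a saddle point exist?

Maximin = 1, Minimax = 1, Saddle: True

Work:
Row minimums: [1, 1] → maximin = 1
Column maximums: [6, 1] → minimax = 1
Saddle point exists! Game value = 1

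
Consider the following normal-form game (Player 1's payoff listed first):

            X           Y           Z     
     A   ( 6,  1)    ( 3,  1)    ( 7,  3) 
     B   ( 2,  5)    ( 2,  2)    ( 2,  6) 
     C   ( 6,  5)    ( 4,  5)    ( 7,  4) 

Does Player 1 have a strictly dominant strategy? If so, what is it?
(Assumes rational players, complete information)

No strictly dominant strategy exists for Player 1

Work:
A strategy strictly dominates another if it gives a strictly higher payoff against every opponent action. Compare each pair of P1's strategies column-by-column:
  A vs B: [6 vs 2, 3 vs 2, 7 vs 2] → A strictly dominates B
  A vs C: [6 vs 6, 3 vs 4, 7 vs 7] → A does not strictly dominate C (column X: 6 ≤ 6)
  B vs A: [2 vs 6, 2 vs 3, 2 vs 7] → B does not strictly dominate A (column X: 2 ≤ 6)
  B vs C: [2 vs 6, 2 vs 4, 2 vs 7] → B does not strictly dominate C (column X: 2 ≤ 6)
  C vs A: [6 vs 6, 4 vs 3, 7 vs 7] → C does not strictly dominate A (column X: 6 ≤ 6)
  C vs B: [6 vs 2, 4 vs 2, 7 vs 2] → C strictly dominates B
No single strategy strictly dominates all others → no strictly dominant strategy.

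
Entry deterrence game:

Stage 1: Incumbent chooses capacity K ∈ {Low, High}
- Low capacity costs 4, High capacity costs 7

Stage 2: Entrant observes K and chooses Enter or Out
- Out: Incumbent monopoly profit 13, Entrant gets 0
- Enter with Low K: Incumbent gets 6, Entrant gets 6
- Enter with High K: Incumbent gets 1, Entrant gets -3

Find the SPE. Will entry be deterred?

SPE: (High, Enter|Low, Out|High); Entry deterred. Incumbent net profit = 6

Work:
After Low K: Entrant enters (6 > 0)
After High K: Entrant stays out (-3 < 0)
Incumbent: Low → 6−4=2, High → 13−7=6
Incumbent chooses High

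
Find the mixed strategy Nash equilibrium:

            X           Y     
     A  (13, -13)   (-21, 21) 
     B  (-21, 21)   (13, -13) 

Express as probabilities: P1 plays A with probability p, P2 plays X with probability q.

p = 0.5, q = 0.5

Work:
Find probabilities that make opponent indifferent:
P2 chooses q to make P1 indifferent between A and B
P1 chooses p to make P2 indifferent between X and Y
Mixed NE: P1 plays (A: 0.5, B: 0.5), P2 plays (X: 0.5, Y: 0.5)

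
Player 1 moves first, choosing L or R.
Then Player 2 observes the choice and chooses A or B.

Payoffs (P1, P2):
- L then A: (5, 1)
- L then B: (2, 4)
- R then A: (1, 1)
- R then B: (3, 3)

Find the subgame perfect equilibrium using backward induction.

P1 plays R, P2 plays B after L and B after R; Payoff (3, 3)

Work:
Backward induction:
After L: P2 chooses B → P1 gets 2
After R: P2 chooses B → P1 gets 3
P1 chooses R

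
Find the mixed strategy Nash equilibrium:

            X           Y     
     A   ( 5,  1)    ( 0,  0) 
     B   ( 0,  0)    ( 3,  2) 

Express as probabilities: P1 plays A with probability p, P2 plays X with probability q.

p = 0.6667, q = 0.375

Work:
Find probabilities that make opponent indifferent:
P2 chooses q to make P1 indifferent between A and B
P1 chooses p to make P2 indifferent between X and Y
Mixed NE: P1 plays (A: 0.6667, B: 0.3333), P2 plays (X: 0.375, Y: 0.625)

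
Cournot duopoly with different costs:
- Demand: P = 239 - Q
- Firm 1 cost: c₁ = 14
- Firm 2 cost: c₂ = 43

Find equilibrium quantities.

q₁* = 84.67, q₂* = 55.67

Work:
Reaction: q₁ = (239 - 14 - q₂)/2
Reaction: q₂ = (239 - 43 - q₁)/2
Solve simultaneously:
q₁* = (239 - 2×14 + 43)/3 = 84.67
q₂* = (239 - 2×43 + 14)/3 = 55.67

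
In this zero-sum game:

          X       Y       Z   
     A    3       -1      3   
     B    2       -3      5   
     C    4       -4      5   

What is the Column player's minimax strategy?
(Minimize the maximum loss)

Column should play Y, value = -1

Work:
Column player minimizes Row's maximum payoff:
Column X: max payoff to Row = 4
Column Y: max payoff to Row = -1
Column Z: max payoff to Row = 5
Minimum is -1, achieved by column Y.
Minimax strategy: Y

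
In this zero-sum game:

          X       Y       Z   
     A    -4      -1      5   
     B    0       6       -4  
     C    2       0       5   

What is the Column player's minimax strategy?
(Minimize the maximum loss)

Column should play X, value = 2

Work:
Column player minimizes Row's maximum payoff:
Column X: max payoff to Row = 2
Column Y: max payoff to Row = 6
Column Z: max payoff to Row = 5
Minimum is 2, achieved by column X.
Minimax strategy: X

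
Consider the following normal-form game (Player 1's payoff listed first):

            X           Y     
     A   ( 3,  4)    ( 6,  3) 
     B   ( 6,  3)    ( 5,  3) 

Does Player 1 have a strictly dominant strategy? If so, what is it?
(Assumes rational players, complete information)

No strictly dominant strategy exists for Player 1

Work:
A strategy strictly dominates another if it gives a strictly higher payoff against every opponent action. Compare each pair of P1's strategies column-by-column:
  A vs B: [3 vs 6, 6 vs 5] → A does not strictly dominate B (column X: 3 ≤ 6)
  B vs A: [6 vs 3, 5 vs 6] → B does not strictly dominate A (column Y: 5 ≤ 6)
No single strategy strictly dominates all others → no strictly dominant strategy.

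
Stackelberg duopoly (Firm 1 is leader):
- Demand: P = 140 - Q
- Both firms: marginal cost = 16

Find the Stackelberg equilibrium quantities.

q₁* (leader) = 62.0, q₂* (follower) = 31.0

Work:
Follower's reaction: q₂ = (a - c - q₁)/2
Leader substitutes: π₁ = q₁·(a - q₁ - (a-c-q₁)/2 - c)
FOC: q₁* = (140 - 16)/2 = 62.00
Then: q₂* = (140 - 16 - 62.0)/2 = 31.00
Leader has first-mover advantage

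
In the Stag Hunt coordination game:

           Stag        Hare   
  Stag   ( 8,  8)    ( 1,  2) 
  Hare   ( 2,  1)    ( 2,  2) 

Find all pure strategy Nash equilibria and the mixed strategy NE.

Pure NE: (Stag, Stag) and (Hare, Hare); Mixed NE: p = 0.1429, q = 0.1429

Work:
Check pure NE:
(Stag, Stag): (8, 8) - no unilateral deviation beneficial
(Hare, Hare): (2, 2) - no unilateral deviation beneficial
Mixed NE: P1 plays Stag with p = 0.1429, P2 plays Stag with q = 0.1429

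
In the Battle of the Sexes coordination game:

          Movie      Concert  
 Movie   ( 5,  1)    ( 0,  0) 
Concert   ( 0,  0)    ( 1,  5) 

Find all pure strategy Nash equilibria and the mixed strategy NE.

Pure NE: (Movie, Movie) and (Concert, Concert); Mixed NE: p = 0.8333, q = 0.1667

Work:
Check pure NE:
(Movie, Movie): (5, 1) - no unilateral deviation beneficial
(Concert, Concert): (1, 5) - no unilateral deviation beneficial
Mixed NE: P1 plays Movie with p = 0.8333, P2 plays Movie with q = 0.1667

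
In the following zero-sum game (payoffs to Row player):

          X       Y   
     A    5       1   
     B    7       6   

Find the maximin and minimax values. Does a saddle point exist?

Maximin = 6, Minimax = 6, Saddle: True

Work:
Row minimums: [1, 6] → maximin = 6
Column maximums: [7, 6] → minimax = 6
Saddle point exists! Game value = 6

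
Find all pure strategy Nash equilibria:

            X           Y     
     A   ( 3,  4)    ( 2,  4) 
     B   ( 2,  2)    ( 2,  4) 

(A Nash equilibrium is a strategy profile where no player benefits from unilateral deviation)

Nash equilibrium: (A, X), (A, Y), (B, Y)

Work:
Best responses:
  P1 vs X: payoffs [3, 2] → best response A (payoff 3)
  P1 vs Y: payoffs [2, 2] → best response A/B (payoff 2)
  P2 vs A: payoffs [4, 4] → best response X/Y (payoff 4)
  P2 vs B: payoffs [2, 4] → best response Y (payoff 4)
Mutual best responses: (A,X), (A,Y), (B,Y) → Nash equilibria.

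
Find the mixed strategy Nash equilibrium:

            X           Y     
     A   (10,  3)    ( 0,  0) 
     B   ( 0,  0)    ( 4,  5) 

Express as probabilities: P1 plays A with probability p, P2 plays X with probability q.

p = 0.625, q = 0.2857

Work:
Find probabilities that make opponent indifferent:
P2 chooses q to make P1 indifferent between A and B
P1 chooses p to make P2 indifferent between X and Y
Mixed NE: P1 plays (A: 0.625, B: 0.375), P2 plays (X: 0.2857, Y: 0.7143)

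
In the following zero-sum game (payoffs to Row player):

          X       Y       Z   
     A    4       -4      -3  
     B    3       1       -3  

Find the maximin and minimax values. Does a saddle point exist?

Maximin = -3, Minimax = -3, Saddle: True

Work:
Row minimums: [-4, -3] → maximin = -3
Column maximums: [4, 1, -3] → minimax = -3
Saddle point exists! Game value = -3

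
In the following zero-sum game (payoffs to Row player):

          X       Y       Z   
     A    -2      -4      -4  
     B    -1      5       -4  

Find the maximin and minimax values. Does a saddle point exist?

Maximin = -4, Minimax = -4, Saddle: True

Work:
Row minimums: [-4, -4] → maximin = -4
Column maximums: [-1, 5, -4] → minimax = -4
Saddle point exists! Game value = -4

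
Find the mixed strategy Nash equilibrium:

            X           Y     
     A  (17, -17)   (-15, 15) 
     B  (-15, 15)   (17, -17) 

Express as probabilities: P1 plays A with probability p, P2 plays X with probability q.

p = 0.5, q = 0.5

Work:
Find probabilities that make opponent indifferent:
P2 chooses q to make P1 indifferent between A and B
P1 chooses p to make P2 indifferent between X and Y
Mixed NE: P1 plays (A: 0.5, B: 0.5), P2 plays (X: 0.5, Y: 0.5)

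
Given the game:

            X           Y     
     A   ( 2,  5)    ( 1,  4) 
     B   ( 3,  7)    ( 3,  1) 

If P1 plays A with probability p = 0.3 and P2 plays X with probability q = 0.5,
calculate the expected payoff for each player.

E[P1] = 2.55, E[P2] = 4.15

Work:
E[P1] = p·q·π₁(A,X) + p·(1-q)·π₁(A,Y) + (1-p)·q·π₁(B,X) + (1-p)·(1-q)·π₁(B,Y)
= 0.3·0.5·2 + 0.3·0.5·1 + 0.7·0.5·3 + 0.7·0.5·3
= 2.55

E[P2] = 4.15 (similar calculation)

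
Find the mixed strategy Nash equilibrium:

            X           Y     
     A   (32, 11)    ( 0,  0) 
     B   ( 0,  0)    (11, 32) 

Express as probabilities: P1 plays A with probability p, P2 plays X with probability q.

p = 0.7442, q = 0.2558

Work:
Find probabilities that make opponent indifferent:
P2 chooses q to make P1 indifferent between A and B
P1 chooses p to make P2 indifferent between X and Y
Mixed NE: P1 plays (A: 0.7442, B: 0.2558), P2 plays (X: 0.2558, Y: 0.7442)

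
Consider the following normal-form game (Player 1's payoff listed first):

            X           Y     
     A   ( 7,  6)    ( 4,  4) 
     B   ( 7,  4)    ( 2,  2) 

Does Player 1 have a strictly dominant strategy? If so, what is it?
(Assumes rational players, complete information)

No strictly dominant strategy exists for Player 1

Work:
A strategy strictly dominates another if it gives a strictly higher payoff against every opponent action. Compare each pair of P1's strategies column-by-column:
  A vs B: [7 vs 7, 4 vs 2] → A does not strictly dominate B (column X: 7 ≤ 7)
  B vs A: [7 vs 7, 2 vs 4] → B does not strictly dominate A (column X: 7 ≤ 7)
No single strategy strictly dominates all others → no strictly dominant strategy.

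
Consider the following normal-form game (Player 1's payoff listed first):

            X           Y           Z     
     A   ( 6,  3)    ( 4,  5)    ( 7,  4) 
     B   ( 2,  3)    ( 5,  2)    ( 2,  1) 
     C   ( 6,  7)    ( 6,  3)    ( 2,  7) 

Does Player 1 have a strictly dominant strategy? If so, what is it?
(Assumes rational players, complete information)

No strictly dominant strategy exists for Player 1

Work:
A strategy strictly dominates another if it gives a strictly higher payoff against every opponent action. Compare each pair of P1's strategies column-by-column:
  A vs B: [6 vs 2, 4 vs 5, 7 vs 2] → A does not strictly dominate B (column Y: 4 ≤ 5)
  A vs C: [6 vs 6, 4 vs 6, 7 vs 2] → A does not strictly dominate C (column X: 6 ≤ 6)
  B vs A: [2 vs 6, 5 vs 4, 2 vs 7] → B does not strictly dominate A (column X: 2 ≤ 6)
  B vs C: [2 vs 6, 5 vs 6, 2 vs 2] → B does not strictly dominate C (column X: 2 ≤ 6)
  C vs A: [6 vs 6, 6 vs 4, 2 vs 7] → C does not strictly dominate A (column X: 6 ≤ 6)
  C vs B: [6 vs 2, 6 vs 5, 2 vs 2] → C does not strictly dominate B (column Z: 2 ≤ 2)
No single strategy strictly dominates all others → no strictly dominant strategy.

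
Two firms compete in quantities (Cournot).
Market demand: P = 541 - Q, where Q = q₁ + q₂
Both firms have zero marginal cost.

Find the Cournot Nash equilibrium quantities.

q₁* = q₂* = 180.33; P* = 180.33

Work:
Profit: π_i = P·q_i = (a - q_i - q_j)·q_i
FOC: ∂π_i/∂q_i = a - 2q_i - q_j = 0
Reaction function: q_i = (541 - q_j)/2
Symmetry: q* = 541/3 = 180.33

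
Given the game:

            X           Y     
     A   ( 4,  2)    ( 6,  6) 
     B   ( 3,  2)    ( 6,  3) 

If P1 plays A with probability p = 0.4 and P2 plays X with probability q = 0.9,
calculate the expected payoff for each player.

E[P1] = 3.66, E[P2] = 2.22

Work:
E[P1] = p·q·π₁(A,X) + p·(1-q)·π₁(A,Y) + (1-p)·q·π₁(B,X) + (1-p)·(1-q)·π₁(B,Y)
= 0.4·0.9·4 + 0.4·0.1·6 + 0.6·0.9·3 + 0.6·0.1·6
= 3.66

E[P2] = 2.22 (similar calculation)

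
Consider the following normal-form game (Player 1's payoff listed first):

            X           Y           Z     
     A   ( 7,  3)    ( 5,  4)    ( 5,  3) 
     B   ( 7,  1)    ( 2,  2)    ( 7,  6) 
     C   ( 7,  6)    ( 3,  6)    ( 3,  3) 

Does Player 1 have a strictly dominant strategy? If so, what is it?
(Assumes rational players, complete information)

No strictly dominant strategy exists for Player 1

Work:
A strategy strictly dominates another if it gives a strictly higher payoff against every opponent action. Compare each pair of P1's strategies column-by-column:
  A vs B: [7 vs 7, 5 vs 2, 5 vs 7] → A does not strictly dominate B (column X: 7 ≤ 7)
  A vs C: [7 vs 7, 5 vs 3, 5 vs 3] → A does not strictly dominate C (column X: 7 ≤ 7)
  B vs A: [7 vs 7, 2 vs 5, 7 vs 5] → B does not strictly dominate A (column X: 7 ≤ 7)
  B vs C: [7 vs 7, 2 vs 3, 7 vs 3] → B does not strictly dominate C (column X: 7 ≤ 7)
  C vs A: [7 vs 7, 3 vs 5, 3 vs 5] → C does not strictly dominate A (column X: 7 ≤ 7)
  C vs B: [7 vs 7, 3 vs 2, 3 vs 7] → C does not strictly dominate B (column X: 7 ≤ 7)
No single strategy strictly dominates all others → no strictly dominant strategy.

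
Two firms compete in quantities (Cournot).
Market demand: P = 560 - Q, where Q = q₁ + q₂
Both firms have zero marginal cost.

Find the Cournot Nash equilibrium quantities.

q₁* = q₂* = 186.67; P* = 186.67

Work:
Profit: π_i = P·q_i = (a - q_i - q_j)·q_i
FOC: ∂π_i/∂q_i = a - 2q_i - q_j = 0
Reaction function: q_i = (560 - q_j)/2
Symmetry: q* = 560/3 = 186.67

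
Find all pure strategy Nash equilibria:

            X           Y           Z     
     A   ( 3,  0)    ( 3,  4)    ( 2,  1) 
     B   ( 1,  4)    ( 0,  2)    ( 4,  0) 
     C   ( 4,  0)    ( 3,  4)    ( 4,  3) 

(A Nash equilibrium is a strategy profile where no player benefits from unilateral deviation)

Nash equilibrium: (A, Y), (C, Y)

Work:
Best responses:
  P1 vs X: payoffs [3, 1, 4] → best response C (payoff 4)
  P1 vs Y: payoffs [3, 0, 3] → best response A/C (payoff 3)
  P1 vs Z: payoffs [2, 4, 4] → best response B/C (payoff 4)
  P2 vs A: payoffs [0, 4, 1] → best response Y (payoff 4)
  P2 vs B: payoffs [4, 2, 0] → best response X (payoff 4)
  P2 vs C: payoffs [0, 4, 3] → best response Y (payoff 4)
Mutual best responses: (A,Y), (C,Y) → Nash equilibria.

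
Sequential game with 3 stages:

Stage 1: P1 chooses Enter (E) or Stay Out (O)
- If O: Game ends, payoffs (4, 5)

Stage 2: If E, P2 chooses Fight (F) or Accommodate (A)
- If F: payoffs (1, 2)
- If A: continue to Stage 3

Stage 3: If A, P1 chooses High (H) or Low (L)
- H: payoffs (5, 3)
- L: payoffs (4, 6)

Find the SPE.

SPE: (E, A, H); Outcome (5, 3)

Work:
Stage 3: P1 chooses H (5 vs 4)
Stage 2: P2: F->2, A->3 (anticipating H). Choose A
Stage 1: P1: O->4, E->5 (anticipating A, H). Choose E
SPE path: E -> A -> H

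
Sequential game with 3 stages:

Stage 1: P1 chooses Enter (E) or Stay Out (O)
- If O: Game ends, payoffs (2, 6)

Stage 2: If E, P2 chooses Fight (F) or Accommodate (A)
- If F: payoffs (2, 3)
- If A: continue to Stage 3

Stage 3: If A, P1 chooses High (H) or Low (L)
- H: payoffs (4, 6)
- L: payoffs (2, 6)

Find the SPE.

SPE: (E, A, H); Outcome (4, 6)

Work:
Stage 3: P1 chooses H (4 vs 2)
Stage 2: P2: F->3, A->6 (anticipating H). Choose A
Stage 1: P1: O->2, E->4 (anticipating A, H). Choose E
SPE path: E -> A -> H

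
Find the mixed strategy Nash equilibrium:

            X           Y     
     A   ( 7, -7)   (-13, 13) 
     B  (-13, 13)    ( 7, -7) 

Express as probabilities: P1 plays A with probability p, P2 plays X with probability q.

p = 0.5, q = 0.5

Work:
Find probabilities that make opponent indifferent:
P2 chooses q to make P1 indifferent between A and B
P1 chooses p to make P2 indifferent between X and Y
Mixed NE: P1 plays (A: 0.5, B: 0.5), P2 plays (X: 0.5, Y: 0.5)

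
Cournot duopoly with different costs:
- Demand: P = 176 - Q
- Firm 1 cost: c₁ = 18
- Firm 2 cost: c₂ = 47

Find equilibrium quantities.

q₁* = 62.33, q₂* = 33.33

Work:
Reaction: q₁ = (176 - 18 - q₂)/2
Reaction: q₂ = (176 - 47 - q₁)/2
Solve simultaneously:
q₁* = (176 - 2×18 + 47)/3 = 62.33
q₂* = (176 - 2×47 + 18)/3 = 33.33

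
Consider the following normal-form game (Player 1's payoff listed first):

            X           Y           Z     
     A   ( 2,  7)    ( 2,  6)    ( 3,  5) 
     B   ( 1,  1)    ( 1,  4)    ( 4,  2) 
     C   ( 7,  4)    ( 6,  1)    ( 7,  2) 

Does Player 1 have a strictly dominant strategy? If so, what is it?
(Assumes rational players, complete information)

Yes, Player 1's strictly dominant strategy is C

Work:
A strategy strictly dominates another if it gives a strictly higher payoff against every opponent action. Compare each pair of P1's strategies column-by-column:
  A vs B: [2 vs 1, 2 vs 1, 3 vs 4] → A does not strictly dominate B (column Z: 3 ≤ 4)
  A vs C: [2 vs 7, 2 vs 6, 3 vs 7] → A does not strictly dominate C (column X: 2 ≤ 7)
  B vs A: [1 vs 2, 1 vs 2, 4 vs 3] → B does not strictly dominate A (column X: 1 ≤ 2)
  B vs C: [1 vs 7, 1 vs 6, 4 vs 7] → B does not strictly dominate C (column X: 1 ≤ 7)
  C vs A: [7 vs 2, 6 vs 2, 7 vs 3] → C strictly dominates A
  C vs B: [7 vs 1, 6 vs 1, 7 vs 4] → C strictly dominates B
C strictly dominates every other strategy → strictly dominant.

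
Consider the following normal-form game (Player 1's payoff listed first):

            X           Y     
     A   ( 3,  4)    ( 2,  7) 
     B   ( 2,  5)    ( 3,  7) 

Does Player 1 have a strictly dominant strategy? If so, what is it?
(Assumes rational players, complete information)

No strictly dominant strategy exists for Player 1

Work:
A strategy strictly dominates another if it gives a strictly higher payoff against every opponent action. Compare each pair of P1's strategies column-by-column:
  A vs B: [3 vs 2, 2 vs 3] → A does not strictly dominate B (column Y: 2 ≤ 3)
  B vs A: [2 vs 3, 3 vs 2] → B does not strictly dominate A (column X: 2 ≤ 3)
No single strategy strictly dominates all others → no strictly dominant strategy.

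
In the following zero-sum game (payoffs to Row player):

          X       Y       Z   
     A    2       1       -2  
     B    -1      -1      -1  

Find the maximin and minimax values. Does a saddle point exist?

Maximin = -1, Minimax = -1, Saddle: True

Work:
Row minimums: [-2, -1] → maximin = -1
Column maximums: [2, 1, -1] → minimax = -1
Saddle point exists! Game value = -1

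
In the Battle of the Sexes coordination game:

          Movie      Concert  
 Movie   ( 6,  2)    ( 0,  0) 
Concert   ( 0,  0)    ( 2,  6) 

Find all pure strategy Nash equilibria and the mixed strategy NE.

Pure NE: (Movie, Movie) and (Concert, Concert); Mixed NE: p = 0.75, q = 0.25

Work:
Check pure NE:
(Movie, Movie): (6, 2) - no unilateral deviation beneficial
(Concert, Concert): (2, 6) - no unilateral deviation beneficial
Mixed NE: P1 plays Movie with p = 0.75, P2 plays Movie with q = 0.25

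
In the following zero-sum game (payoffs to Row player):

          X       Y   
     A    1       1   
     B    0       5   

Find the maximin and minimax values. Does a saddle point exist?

Maximin = 1, Minimax = 1, Saddle: True

Work:
Row minimums: [1, 0] → maximin = 1
Column maximums: [1, 5] → minimax = 1
Saddle point exists! Game value = 1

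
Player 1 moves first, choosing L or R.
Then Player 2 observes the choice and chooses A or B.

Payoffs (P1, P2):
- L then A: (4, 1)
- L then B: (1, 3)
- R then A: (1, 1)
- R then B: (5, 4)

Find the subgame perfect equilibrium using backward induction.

P1 plays R, P2 plays B after L and B after R; Payoff (5, 4)

Work:
Backward induction:
After L: P2 chooses B → P1 gets 1
After R: P2 chooses B → P1 gets 5
P1 chooses R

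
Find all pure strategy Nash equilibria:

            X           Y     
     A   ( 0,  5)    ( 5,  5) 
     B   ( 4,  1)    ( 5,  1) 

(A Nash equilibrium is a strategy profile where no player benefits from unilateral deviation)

Nash equilibrium: (A, Y), (B, X), (B, Y)

Work:
Best responses:
  P1 vs X: payoffs [0, 4] → best response B (payoff 4)
  P1 vs Y: payoffs [5, 5] → best response A/B (payoff 5)
  P2 vs A: payoffs [5, 5] → best response X/Y (payoff 5)
  P2 vs B: payoffs [1, 1] → best response X/Y (payoff 1)
Mutual best responses: (A,Y), (B,X), (B,Y) → Nash equilibria.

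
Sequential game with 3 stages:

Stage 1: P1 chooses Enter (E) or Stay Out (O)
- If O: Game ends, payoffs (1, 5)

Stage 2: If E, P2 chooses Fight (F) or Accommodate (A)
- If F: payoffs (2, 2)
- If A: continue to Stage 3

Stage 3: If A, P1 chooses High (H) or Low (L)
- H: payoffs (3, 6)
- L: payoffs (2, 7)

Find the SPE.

SPE: (E, A, H); Outcome (3, 6)

Work:
Stage 3: P1 chooses H (3 vs 2)
Stage 2: P2: F->2, A->6 (anticipating H). Choose A
Stage 1: P1: O->1, E->3 (anticipating A, H). Choose E
SPE path: E -> A -> H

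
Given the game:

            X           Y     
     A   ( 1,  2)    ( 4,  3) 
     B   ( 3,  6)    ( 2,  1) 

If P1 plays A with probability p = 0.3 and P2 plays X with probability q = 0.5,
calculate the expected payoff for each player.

E[P1] = 2.5, E[P2] = 3.2

Work:
E[P1] = p·q·π₁(A,X) + p·(1-q)·π₁(A,Y) + (1-p)·q·π₁(B,X) + (1-p)·(1-q)·π₁(B,Y)
= 0.3·0.5·1 + 0.3·0.5·4 + 0.7·0.5·3 + 0.7·0.5·2
= 2.5

E[P2] = 3.2 (similar calculation)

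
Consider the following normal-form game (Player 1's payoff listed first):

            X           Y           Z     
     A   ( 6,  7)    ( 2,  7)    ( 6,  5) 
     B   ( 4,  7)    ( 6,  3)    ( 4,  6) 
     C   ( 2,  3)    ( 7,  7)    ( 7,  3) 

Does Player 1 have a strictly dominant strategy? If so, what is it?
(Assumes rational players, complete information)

No strictly dominant strategy exists for Player 1

Work:
A strategy strictly dominates another if it gives a strictly higher payoff against every opponent action. Compare each pair of P1's strategies column-by-column:
  A vs B: [6 vs 4, 2 vs 6, 6 vs 4] → A does not strictly dominate B (column Y: 2 ≤ 6)
  A vs C: [6 vs 2, 2 vs 7, 6 vs 7] → A does not strictly dominate C (column Y: 2 ≤ 7)
  B vs A: [4 vs 6, 6 vs 2, 4 vs 6] → B does not strictly dominate A (column X: 4 ≤ 6)
  B vs C: [4 vs 2, 6 vs 7, 4 vs 7] → B does not strictly dominate C (column Y: 6 ≤ 7)
  C vs A: [2 vs 6, 7 vs 2, 7 vs 6] → C does not strictly dominate A (column X: 2 ≤ 6)
  C vs B: [2 vs 4, 7 vs 6, 7 vs 4] → C does not strictly dominate B (column X: 2 ≤ 4)
No single strategy strictly dominates all others → no strictly dominant strategy.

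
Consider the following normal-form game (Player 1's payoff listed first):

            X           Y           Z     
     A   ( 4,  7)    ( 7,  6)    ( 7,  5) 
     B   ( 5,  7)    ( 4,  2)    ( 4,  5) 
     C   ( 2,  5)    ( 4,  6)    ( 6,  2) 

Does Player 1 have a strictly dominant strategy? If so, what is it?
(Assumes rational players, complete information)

No strictly dominant strategy exists for Player 1

Work:
A strategy strictly dominates another if it gives a strictly higher payoff against every opponent action. Compare each pair of P1's strategies column-by-column:
  A vs B: [4 vs 5, 7 vs 4, 7 vs 4] → A does not strictly dominate B (column X: 4 ≤ 5)
  A vs C: [4 vs 2, 7 vs 4, 7 vs 6] → A strictly dominates C
  B vs A: [5 vs 4, 4 vs 7, 4 vs 7] → B does not strictly dominate A (column Y: 4 ≤ 7)
  B vs C: [5 vs 2, 4 vs 4, 4 vs 6] → B does not strictly dominate C (column Y: 4 ≤ 4)
  C vs A: [2 vs 4, 4 vs 7, 6 vs 7] → C does not strictly dominate A (column X: 2 ≤ 4)
  C vs B: [2 vs 5, 4 vs 4, 6 vs 4] → C does not strictly dominate B (column X: 2 ≤ 5)
No single strategy strictly dominates all others → no strictly dominant strategy.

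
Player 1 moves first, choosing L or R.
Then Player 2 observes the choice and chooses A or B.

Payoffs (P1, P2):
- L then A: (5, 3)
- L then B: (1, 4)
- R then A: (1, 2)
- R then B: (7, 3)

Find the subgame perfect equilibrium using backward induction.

P1 plays R, P2 plays B after L and B after R; Payoff (7, 3)

Work:
Backward induction:
After L: P2 chooses B → P1 gets 1
After R: P2 chooses B → P1 gets 7
P1 chooses R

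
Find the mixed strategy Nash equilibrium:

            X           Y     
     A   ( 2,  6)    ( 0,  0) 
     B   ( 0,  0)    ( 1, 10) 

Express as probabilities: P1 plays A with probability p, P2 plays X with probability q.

p = 0.625, q = 0.3333

Work:
Find probabilities that make opponent indifferent:
P2 chooses q to make P1 indifferent between A and B
P1 chooses p to make P2 indifferent between X and Y
Mixed NE: P1 plays (A: 0.625, B: 0.375), P2 plays (X: 0.3333, Y: 0.6667)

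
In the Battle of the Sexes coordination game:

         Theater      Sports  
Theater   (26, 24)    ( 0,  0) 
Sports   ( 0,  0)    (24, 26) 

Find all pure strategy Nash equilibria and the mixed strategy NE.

Pure NE: (Theater, Theater) and (Sports, Sports); Mixed NE: p = 0.52, q = 0.48

Work:
Check pure NE:
(Theater, Theater): (26, 24) - no unilateral deviation beneficial
(Sports, Sports): (24, 26) - no unilateral deviation beneficial
Mixed NE: P1 plays Theater with p = 0.52, P2 plays Theater with q = 0.48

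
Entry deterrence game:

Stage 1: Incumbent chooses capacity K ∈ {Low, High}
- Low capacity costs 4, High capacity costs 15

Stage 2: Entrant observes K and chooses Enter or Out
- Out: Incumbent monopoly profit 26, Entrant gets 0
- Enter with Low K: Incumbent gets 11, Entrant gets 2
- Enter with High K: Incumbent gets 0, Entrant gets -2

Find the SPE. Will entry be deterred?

SPE: (High, Enter|Low, Out|High); Entry deterred. Incumbent net profit = 11

Work:
After Low K: Entrant enters (2 > 0)
After High K: Entrant stays out (-2 < 0)
Incumbent: Low → 11−4=7, High → 26−15=11
Incumbent chooses High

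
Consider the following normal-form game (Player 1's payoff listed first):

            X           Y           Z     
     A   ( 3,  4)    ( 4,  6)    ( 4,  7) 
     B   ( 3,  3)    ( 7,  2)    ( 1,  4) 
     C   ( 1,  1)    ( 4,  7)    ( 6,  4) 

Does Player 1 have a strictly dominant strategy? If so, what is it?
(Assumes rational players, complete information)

No strictly dominant strategy exists for Player 1

Work:
A strategy strictly dominates another if it gives a strictly higher payoff against every opponent action. Compare each pair of P1's strategies column-by-column:
  A vs B: [3 vs 3, 4 vs 7, 4 vs 1] → A does not strictly dominate B (column X: 3 ≤ 3)
  A vs C: [3 vs 1, 4 vs 4, 4 vs 6] → A does not strictly dominate C (column Y: 4 ≤ 4)
  B vs A: [3 vs 3, 7 vs 4, 1 vs 4] → B does not strictly dominate A (column X: 3 ≤ 3)
  B vs C: [3 vs 1, 7 vs 4, 1 vs 6] → B does not strictly dominate C (column Z: 1 ≤ 6)
  C vs A: [1 vs 3, 4 vs 4, 6 vs 4] → C does not strictly dominate A (column X: 1 ≤ 3)
  C vs B: [1 vs 3, 4 vs 7, 6 vs 1] → C does not strictly dominate B (column X: 1 ≤ 3)
No single strategy strictly dominates all others → no strictly dominant strategy.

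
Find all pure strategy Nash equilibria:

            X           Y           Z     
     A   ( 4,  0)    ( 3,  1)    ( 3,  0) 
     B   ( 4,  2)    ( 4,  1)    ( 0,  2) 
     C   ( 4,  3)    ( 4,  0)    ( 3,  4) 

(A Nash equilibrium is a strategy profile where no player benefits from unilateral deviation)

Nash equilibrium: (B, X), (C, Z)

Work:
Best responses:
  P1 vs X: payoffs [4, 4, 4] → best response A/B/C (payoff 4)
  P1 vs Y: payoffs [3, 4, 4] → best response B/C (payoff 4)
  P1 vs Z: payoffs [3, 0, 3] → best response A/C (payoff 3)
  P2 vs A: payoffs [0, 1, 0] → best response Y (payoff 1)
  P2 vs B: payoffs [2, 1, 2] → best response X/Z (payoff 2)
  P2 vs C: payoffs [3, 0, 4] → best response Z (payoff 4)
Mutual best responses: (B,X), (C,Z) → Nash equilibria.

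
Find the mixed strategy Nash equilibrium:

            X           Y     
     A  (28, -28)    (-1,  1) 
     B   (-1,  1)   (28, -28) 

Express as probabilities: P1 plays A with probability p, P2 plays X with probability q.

p = 0.5, q = 0.5

Work:
Find probabilities that make opponent indifferent:
P2 chooses q to make P1 indifferent between A and B
P1 chooses p to make P2 indifferent between X and Y
Mixed NE: P1 plays (A: 0.5, B: 0.5), P2 plays (X: 0.5, Y: 0.5)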